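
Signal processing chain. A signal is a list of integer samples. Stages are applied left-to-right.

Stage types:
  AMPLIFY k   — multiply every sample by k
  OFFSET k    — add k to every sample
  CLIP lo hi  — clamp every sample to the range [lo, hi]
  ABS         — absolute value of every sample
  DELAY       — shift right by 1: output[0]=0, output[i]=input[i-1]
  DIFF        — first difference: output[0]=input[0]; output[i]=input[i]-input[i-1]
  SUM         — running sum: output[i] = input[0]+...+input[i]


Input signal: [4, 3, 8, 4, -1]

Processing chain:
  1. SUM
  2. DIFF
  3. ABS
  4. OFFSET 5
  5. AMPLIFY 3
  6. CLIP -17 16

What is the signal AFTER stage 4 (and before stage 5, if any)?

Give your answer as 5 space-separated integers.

Input: [4, 3, 8, 4, -1]
Stage 1 (SUM): sum[0..0]=4, sum[0..1]=7, sum[0..2]=15, sum[0..3]=19, sum[0..4]=18 -> [4, 7, 15, 19, 18]
Stage 2 (DIFF): s[0]=4, 7-4=3, 15-7=8, 19-15=4, 18-19=-1 -> [4, 3, 8, 4, -1]
Stage 3 (ABS): |4|=4, |3|=3, |8|=8, |4|=4, |-1|=1 -> [4, 3, 8, 4, 1]
Stage 4 (OFFSET 5): 4+5=9, 3+5=8, 8+5=13, 4+5=9, 1+5=6 -> [9, 8, 13, 9, 6]

Answer: 9 8 13 9 6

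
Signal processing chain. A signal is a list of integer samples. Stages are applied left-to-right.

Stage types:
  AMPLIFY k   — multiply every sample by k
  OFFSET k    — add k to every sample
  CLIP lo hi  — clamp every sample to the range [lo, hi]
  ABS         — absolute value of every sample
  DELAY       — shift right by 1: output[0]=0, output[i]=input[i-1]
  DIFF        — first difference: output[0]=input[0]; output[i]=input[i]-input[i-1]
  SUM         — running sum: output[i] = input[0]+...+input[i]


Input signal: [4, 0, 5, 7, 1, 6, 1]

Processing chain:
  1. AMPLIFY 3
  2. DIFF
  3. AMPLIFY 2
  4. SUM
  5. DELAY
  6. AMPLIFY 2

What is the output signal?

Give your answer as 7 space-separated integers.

Input: [4, 0, 5, 7, 1, 6, 1]
Stage 1 (AMPLIFY 3): 4*3=12, 0*3=0, 5*3=15, 7*3=21, 1*3=3, 6*3=18, 1*3=3 -> [12, 0, 15, 21, 3, 18, 3]
Stage 2 (DIFF): s[0]=12, 0-12=-12, 15-0=15, 21-15=6, 3-21=-18, 18-3=15, 3-18=-15 -> [12, -12, 15, 6, -18, 15, -15]
Stage 3 (AMPLIFY 2): 12*2=24, -12*2=-24, 15*2=30, 6*2=12, -18*2=-36, 15*2=30, -15*2=-30 -> [24, -24, 30, 12, -36, 30, -30]
Stage 4 (SUM): sum[0..0]=24, sum[0..1]=0, sum[0..2]=30, sum[0..3]=42, sum[0..4]=6, sum[0..5]=36, sum[0..6]=6 -> [24, 0, 30, 42, 6, 36, 6]
Stage 5 (DELAY): [0, 24, 0, 30, 42, 6, 36] = [0, 24, 0, 30, 42, 6, 36] -> [0, 24, 0, 30, 42, 6, 36]
Stage 6 (AMPLIFY 2): 0*2=0, 24*2=48, 0*2=0, 30*2=60, 42*2=84, 6*2=12, 36*2=72 -> [0, 48, 0, 60, 84, 12, 72]

Answer: 0 48 0 60 84 12 72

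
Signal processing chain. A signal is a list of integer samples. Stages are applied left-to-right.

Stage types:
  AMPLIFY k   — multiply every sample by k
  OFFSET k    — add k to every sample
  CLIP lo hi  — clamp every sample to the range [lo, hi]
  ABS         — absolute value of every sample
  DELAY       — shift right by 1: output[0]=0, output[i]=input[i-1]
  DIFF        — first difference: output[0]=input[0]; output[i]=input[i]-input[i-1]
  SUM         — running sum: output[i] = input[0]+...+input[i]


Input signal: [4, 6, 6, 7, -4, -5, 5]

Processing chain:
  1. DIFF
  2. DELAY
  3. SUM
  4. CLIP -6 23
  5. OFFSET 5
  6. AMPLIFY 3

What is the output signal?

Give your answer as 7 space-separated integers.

Input: [4, 6, 6, 7, -4, -5, 5]
Stage 1 (DIFF): s[0]=4, 6-4=2, 6-6=0, 7-6=1, -4-7=-11, -5--4=-1, 5--5=10 -> [4, 2, 0, 1, -11, -1, 10]
Stage 2 (DELAY): [0, 4, 2, 0, 1, -11, -1] = [0, 4, 2, 0, 1, -11, -1] -> [0, 4, 2, 0, 1, -11, -1]
Stage 3 (SUM): sum[0..0]=0, sum[0..1]=4, sum[0..2]=6, sum[0..3]=6, sum[0..4]=7, sum[0..5]=-4, sum[0..6]=-5 -> [0, 4, 6, 6, 7, -4, -5]
Stage 4 (CLIP -6 23): clip(0,-6,23)=0, clip(4,-6,23)=4, clip(6,-6,23)=6, clip(6,-6,23)=6, clip(7,-6,23)=7, clip(-4,-6,23)=-4, clip(-5,-6,23)=-5 -> [0, 4, 6, 6, 7, -4, -5]
Stage 5 (OFFSET 5): 0+5=5, 4+5=9, 6+5=11, 6+5=11, 7+5=12, -4+5=1, -5+5=0 -> [5, 9, 11, 11, 12, 1, 0]
Stage 6 (AMPLIFY 3): 5*3=15, 9*3=27, 11*3=33, 11*3=33, 12*3=36, 1*3=3, 0*3=0 -> [15, 27, 33, 33, 36, 3, 0]

Answer: 15 27 33 33 36 3 0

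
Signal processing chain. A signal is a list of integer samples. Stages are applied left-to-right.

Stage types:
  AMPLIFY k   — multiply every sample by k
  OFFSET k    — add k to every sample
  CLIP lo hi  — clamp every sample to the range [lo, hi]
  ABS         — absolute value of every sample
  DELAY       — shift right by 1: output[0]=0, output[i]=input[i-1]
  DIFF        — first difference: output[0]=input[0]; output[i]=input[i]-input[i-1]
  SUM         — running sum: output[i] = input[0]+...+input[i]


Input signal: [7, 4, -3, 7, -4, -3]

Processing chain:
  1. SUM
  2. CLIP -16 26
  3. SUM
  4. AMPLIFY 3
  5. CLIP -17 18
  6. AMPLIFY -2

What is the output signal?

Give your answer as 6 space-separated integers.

Input: [7, 4, -3, 7, -4, -3]
Stage 1 (SUM): sum[0..0]=7, sum[0..1]=11, sum[0..2]=8, sum[0..3]=15, sum[0..4]=11, sum[0..5]=8 -> [7, 11, 8, 15, 11, 8]
Stage 2 (CLIP -16 26): clip(7,-16,26)=7, clip(11,-16,26)=11, clip(8,-16,26)=8, clip(15,-16,26)=15, clip(11,-16,26)=11, clip(8,-16,26)=8 -> [7, 11, 8, 15, 11, 8]
Stage 3 (SUM): sum[0..0]=7, sum[0..1]=18, sum[0..2]=26, sum[0..3]=41, sum[0..4]=52, sum[0..5]=60 -> [7, 18, 26, 41, 52, 60]
Stage 4 (AMPLIFY 3): 7*3=21, 18*3=54, 26*3=78, 41*3=123, 52*3=156, 60*3=180 -> [21, 54, 78, 123, 156, 180]
Stage 5 (CLIP -17 18): clip(21,-17,18)=18, clip(54,-17,18)=18, clip(78,-17,18)=18, clip(123,-17,18)=18, clip(156,-17,18)=18, clip(180,-17,18)=18 -> [18, 18, 18, 18, 18, 18]
Stage 6 (AMPLIFY -2): 18*-2=-36, 18*-2=-36, 18*-2=-36, 18*-2=-36, 18*-2=-36, 18*-2=-36 -> [-36, -36, -36, -36, -36, -36]

Answer: -36 -36 -36 -36 -36 -36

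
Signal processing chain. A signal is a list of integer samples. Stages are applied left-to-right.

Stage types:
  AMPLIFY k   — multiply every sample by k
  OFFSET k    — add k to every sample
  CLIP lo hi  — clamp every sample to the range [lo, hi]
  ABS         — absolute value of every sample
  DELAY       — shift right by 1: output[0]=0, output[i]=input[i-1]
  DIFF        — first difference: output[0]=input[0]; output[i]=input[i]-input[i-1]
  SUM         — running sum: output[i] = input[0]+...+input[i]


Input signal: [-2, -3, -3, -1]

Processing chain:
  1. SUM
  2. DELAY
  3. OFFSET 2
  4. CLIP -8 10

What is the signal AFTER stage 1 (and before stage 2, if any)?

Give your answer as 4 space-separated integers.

Answer: -2 -5 -8 -9

Derivation:
Input: [-2, -3, -3, -1]
Stage 1 (SUM): sum[0..0]=-2, sum[0..1]=-5, sum[0..2]=-8, sum[0..3]=-9 -> [-2, -5, -8, -9]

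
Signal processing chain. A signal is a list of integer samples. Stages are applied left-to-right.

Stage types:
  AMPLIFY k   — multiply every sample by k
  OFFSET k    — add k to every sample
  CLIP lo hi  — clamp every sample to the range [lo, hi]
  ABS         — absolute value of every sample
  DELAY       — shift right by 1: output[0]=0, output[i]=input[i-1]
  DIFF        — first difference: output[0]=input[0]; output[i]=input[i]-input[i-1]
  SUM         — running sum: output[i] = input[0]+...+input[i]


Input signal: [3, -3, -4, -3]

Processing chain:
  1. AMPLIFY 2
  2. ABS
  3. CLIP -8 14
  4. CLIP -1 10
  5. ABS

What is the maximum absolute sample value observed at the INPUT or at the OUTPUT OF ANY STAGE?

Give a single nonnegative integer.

Input: [3, -3, -4, -3] (max |s|=4)
Stage 1 (AMPLIFY 2): 3*2=6, -3*2=-6, -4*2=-8, -3*2=-6 -> [6, -6, -8, -6] (max |s|=8)
Stage 2 (ABS): |6|=6, |-6|=6, |-8|=8, |-6|=6 -> [6, 6, 8, 6] (max |s|=8)
Stage 3 (CLIP -8 14): clip(6,-8,14)=6, clip(6,-8,14)=6, clip(8,-8,14)=8, clip(6,-8,14)=6 -> [6, 6, 8, 6] (max |s|=8)
Stage 4 (CLIP -1 10): clip(6,-1,10)=6, clip(6,-1,10)=6, clip(8,-1,10)=8, clip(6,-1,10)=6 -> [6, 6, 8, 6] (max |s|=8)
Stage 5 (ABS): |6|=6, |6|=6, |8|=8, |6|=6 -> [6, 6, 8, 6] (max |s|=8)
Overall max amplitude: 8

Answer: 8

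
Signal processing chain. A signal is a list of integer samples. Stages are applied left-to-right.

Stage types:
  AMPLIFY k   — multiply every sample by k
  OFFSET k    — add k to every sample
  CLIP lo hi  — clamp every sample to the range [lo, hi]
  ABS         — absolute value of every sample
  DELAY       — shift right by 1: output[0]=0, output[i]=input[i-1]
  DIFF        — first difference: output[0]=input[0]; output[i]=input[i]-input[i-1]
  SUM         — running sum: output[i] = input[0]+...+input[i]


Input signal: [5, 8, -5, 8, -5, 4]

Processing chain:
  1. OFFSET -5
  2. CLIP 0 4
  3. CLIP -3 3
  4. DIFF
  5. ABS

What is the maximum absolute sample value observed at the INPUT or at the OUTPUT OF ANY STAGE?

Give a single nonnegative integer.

Answer: 10

Derivation:
Input: [5, 8, -5, 8, -5, 4] (max |s|=8)
Stage 1 (OFFSET -5): 5+-5=0, 8+-5=3, -5+-5=-10, 8+-5=3, -5+-5=-10, 4+-5=-1 -> [0, 3, -10, 3, -10, -1] (max |s|=10)
Stage 2 (CLIP 0 4): clip(0,0,4)=0, clip(3,0,4)=3, clip(-10,0,4)=0, clip(3,0,4)=3, clip(-10,0,4)=0, clip(-1,0,4)=0 -> [0, 3, 0, 3, 0, 0] (max |s|=3)
Stage 3 (CLIP -3 3): clip(0,-3,3)=0, clip(3,-3,3)=3, clip(0,-3,3)=0, clip(3,-3,3)=3, clip(0,-3,3)=0, clip(0,-3,3)=0 -> [0, 3, 0, 3, 0, 0] (max |s|=3)
Stage 4 (DIFF): s[0]=0, 3-0=3, 0-3=-3, 3-0=3, 0-3=-3, 0-0=0 -> [0, 3, -3, 3, -3, 0] (max |s|=3)
Stage 5 (ABS): |0|=0, |3|=3, |-3|=3, |3|=3, |-3|=3, |0|=0 -> [0, 3, 3, 3, 3, 0] (max |s|=3)
Overall max amplitude: 10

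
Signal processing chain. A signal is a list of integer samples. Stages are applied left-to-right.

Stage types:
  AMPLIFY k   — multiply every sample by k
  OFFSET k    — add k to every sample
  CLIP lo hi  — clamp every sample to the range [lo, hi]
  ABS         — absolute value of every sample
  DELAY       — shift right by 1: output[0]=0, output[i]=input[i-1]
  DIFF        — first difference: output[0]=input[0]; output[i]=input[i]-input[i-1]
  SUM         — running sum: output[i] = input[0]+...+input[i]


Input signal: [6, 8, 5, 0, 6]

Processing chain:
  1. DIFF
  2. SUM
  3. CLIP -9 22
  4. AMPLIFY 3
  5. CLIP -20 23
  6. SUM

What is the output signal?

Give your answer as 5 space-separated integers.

Answer: 18 41 56 56 74

Derivation:
Input: [6, 8, 5, 0, 6]
Stage 1 (DIFF): s[0]=6, 8-6=2, 5-8=-3, 0-5=-5, 6-0=6 -> [6, 2, -3, -5, 6]
Stage 2 (SUM): sum[0..0]=6, sum[0..1]=8, sum[0..2]=5, sum[0..3]=0, sum[0..4]=6 -> [6, 8, 5, 0, 6]
Stage 3 (CLIP -9 22): clip(6,-9,22)=6, clip(8,-9,22)=8, clip(5,-9,22)=5, clip(0,-9,22)=0, clip(6,-9,22)=6 -> [6, 8, 5, 0, 6]
Stage 4 (AMPLIFY 3): 6*3=18, 8*3=24, 5*3=15, 0*3=0, 6*3=18 -> [18, 24, 15, 0, 18]
Stage 5 (CLIP -20 23): clip(18,-20,23)=18, clip(24,-20,23)=23, clip(15,-20,23)=15, clip(0,-20,23)=0, clip(18,-20,23)=18 -> [18, 23, 15, 0, 18]
Stage 6 (SUM): sum[0..0]=18, sum[0..1]=41, sum[0..2]=56, sum[0..3]=56, sum[0..4]=74 -> [18, 41, 56, 56, 74]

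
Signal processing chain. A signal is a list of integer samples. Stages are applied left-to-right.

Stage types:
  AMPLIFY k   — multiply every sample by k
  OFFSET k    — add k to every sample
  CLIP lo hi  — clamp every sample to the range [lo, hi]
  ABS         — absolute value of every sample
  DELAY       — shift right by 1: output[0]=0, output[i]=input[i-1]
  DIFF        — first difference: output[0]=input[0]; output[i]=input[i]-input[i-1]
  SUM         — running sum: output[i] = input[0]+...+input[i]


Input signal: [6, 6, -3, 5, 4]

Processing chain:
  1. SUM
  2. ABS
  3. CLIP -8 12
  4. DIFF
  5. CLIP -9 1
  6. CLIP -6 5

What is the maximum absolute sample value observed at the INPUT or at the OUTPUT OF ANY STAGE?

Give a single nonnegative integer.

Answer: 18

Derivation:
Input: [6, 6, -3, 5, 4] (max |s|=6)
Stage 1 (SUM): sum[0..0]=6, sum[0..1]=12, sum[0..2]=9, sum[0..3]=14, sum[0..4]=18 -> [6, 12, 9, 14, 18] (max |s|=18)
Stage 2 (ABS): |6|=6, |12|=12, |9|=9, |14|=14, |18|=18 -> [6, 12, 9, 14, 18] (max |s|=18)
Stage 3 (CLIP -8 12): clip(6,-8,12)=6, clip(12,-8,12)=12, clip(9,-8,12)=9, clip(14,-8,12)=12, clip(18,-8,12)=12 -> [6, 12, 9, 12, 12] (max |s|=12)
Stage 4 (DIFF): s[0]=6, 12-6=6, 9-12=-3, 12-9=3, 12-12=0 -> [6, 6, -3, 3, 0] (max |s|=6)
Stage 5 (CLIP -9 1): clip(6,-9,1)=1, clip(6,-9,1)=1, clip(-3,-9,1)=-3, clip(3,-9,1)=1, clip(0,-9,1)=0 -> [1, 1, -3, 1, 0] (max |s|=3)
Stage 6 (CLIP -6 5): clip(1,-6,5)=1, clip(1,-6,5)=1, clip(-3,-6,5)=-3, clip(1,-6,5)=1, clip(0,-6,5)=0 -> [1, 1, -3, 1, 0] (max |s|=3)
Overall max amplitude: 18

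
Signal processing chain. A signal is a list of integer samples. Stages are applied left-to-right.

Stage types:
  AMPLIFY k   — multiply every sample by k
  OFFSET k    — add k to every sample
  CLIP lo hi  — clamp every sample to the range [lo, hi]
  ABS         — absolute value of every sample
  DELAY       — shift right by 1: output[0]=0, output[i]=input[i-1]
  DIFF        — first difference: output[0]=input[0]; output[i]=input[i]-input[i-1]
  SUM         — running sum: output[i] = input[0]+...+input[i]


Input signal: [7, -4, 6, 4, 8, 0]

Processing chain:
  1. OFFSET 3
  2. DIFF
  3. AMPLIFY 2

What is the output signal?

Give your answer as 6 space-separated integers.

Input: [7, -4, 6, 4, 8, 0]
Stage 1 (OFFSET 3): 7+3=10, -4+3=-1, 6+3=9, 4+3=7, 8+3=11, 0+3=3 -> [10, -1, 9, 7, 11, 3]
Stage 2 (DIFF): s[0]=10, -1-10=-11, 9--1=10, 7-9=-2, 11-7=4, 3-11=-8 -> [10, -11, 10, -2, 4, -8]
Stage 3 (AMPLIFY 2): 10*2=20, -11*2=-22, 10*2=20, -2*2=-4, 4*2=8, -8*2=-16 -> [20, -22, 20, -4, 8, -16]

Answer: 20 -22 20 -4 8 -16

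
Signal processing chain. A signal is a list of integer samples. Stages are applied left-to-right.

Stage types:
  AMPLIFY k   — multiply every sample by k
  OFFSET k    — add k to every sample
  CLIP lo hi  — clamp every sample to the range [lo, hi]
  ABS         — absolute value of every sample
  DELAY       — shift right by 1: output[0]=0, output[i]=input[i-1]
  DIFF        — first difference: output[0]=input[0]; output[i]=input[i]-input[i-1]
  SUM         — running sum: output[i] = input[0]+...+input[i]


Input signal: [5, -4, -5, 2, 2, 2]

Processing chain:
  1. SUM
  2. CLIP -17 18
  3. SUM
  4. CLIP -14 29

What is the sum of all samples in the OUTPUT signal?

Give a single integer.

Input: [5, -4, -5, 2, 2, 2]
Stage 1 (SUM): sum[0..0]=5, sum[0..1]=1, sum[0..2]=-4, sum[0..3]=-2, sum[0..4]=0, sum[0..5]=2 -> [5, 1, -4, -2, 0, 2]
Stage 2 (CLIP -17 18): clip(5,-17,18)=5, clip(1,-17,18)=1, clip(-4,-17,18)=-4, clip(-2,-17,18)=-2, clip(0,-17,18)=0, clip(2,-17,18)=2 -> [5, 1, -4, -2, 0, 2]
Stage 3 (SUM): sum[0..0]=5, sum[0..1]=6, sum[0..2]=2, sum[0..3]=0, sum[0..4]=0, sum[0..5]=2 -> [5, 6, 2, 0, 0, 2]
Stage 4 (CLIP -14 29): clip(5,-14,29)=5, clip(6,-14,29)=6, clip(2,-14,29)=2, clip(0,-14,29)=0, clip(0,-14,29)=0, clip(2,-14,29)=2 -> [5, 6, 2, 0, 0, 2]
Output sum: 15

Answer: 15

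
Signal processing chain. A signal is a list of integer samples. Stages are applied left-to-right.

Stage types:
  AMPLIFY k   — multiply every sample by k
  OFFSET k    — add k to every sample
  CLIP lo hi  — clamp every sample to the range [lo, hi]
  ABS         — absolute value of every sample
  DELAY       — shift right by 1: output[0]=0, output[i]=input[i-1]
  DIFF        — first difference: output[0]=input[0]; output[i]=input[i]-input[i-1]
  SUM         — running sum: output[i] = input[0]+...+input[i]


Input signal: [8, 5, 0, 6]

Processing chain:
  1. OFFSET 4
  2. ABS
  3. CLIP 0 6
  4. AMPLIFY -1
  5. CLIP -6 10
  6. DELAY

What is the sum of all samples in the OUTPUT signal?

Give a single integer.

Input: [8, 5, 0, 6]
Stage 1 (OFFSET 4): 8+4=12, 5+4=9, 0+4=4, 6+4=10 -> [12, 9, 4, 10]
Stage 2 (ABS): |12|=12, |9|=9, |4|=4, |10|=10 -> [12, 9, 4, 10]
Stage 3 (CLIP 0 6): clip(12,0,6)=6, clip(9,0,6)=6, clip(4,0,6)=4, clip(10,0,6)=6 -> [6, 6, 4, 6]
Stage 4 (AMPLIFY -1): 6*-1=-6, 6*-1=-6, 4*-1=-4, 6*-1=-6 -> [-6, -6, -4, -6]
Stage 5 (CLIP -6 10): clip(-6,-6,10)=-6, clip(-6,-6,10)=-6, clip(-4,-6,10)=-4, clip(-6,-6,10)=-6 -> [-6, -6, -4, -6]
Stage 6 (DELAY): [0, -6, -6, -4] = [0, -6, -6, -4] -> [0, -6, -6, -4]
Output sum: -16

Answer: -16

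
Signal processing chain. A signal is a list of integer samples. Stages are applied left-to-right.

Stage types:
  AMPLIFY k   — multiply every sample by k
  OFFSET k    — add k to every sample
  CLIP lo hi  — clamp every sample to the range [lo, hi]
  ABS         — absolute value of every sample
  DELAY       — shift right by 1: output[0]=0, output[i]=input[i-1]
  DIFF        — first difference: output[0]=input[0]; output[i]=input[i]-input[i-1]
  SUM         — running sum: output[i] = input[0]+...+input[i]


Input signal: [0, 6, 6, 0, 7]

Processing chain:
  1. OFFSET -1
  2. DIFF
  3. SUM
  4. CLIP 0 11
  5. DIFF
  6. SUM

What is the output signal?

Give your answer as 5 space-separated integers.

Answer: 0 5 5 0 6

Derivation:
Input: [0, 6, 6, 0, 7]
Stage 1 (OFFSET -1): 0+-1=-1, 6+-1=5, 6+-1=5, 0+-1=-1, 7+-1=6 -> [-1, 5, 5, -1, 6]
Stage 2 (DIFF): s[0]=-1, 5--1=6, 5-5=0, -1-5=-6, 6--1=7 -> [-1, 6, 0, -6, 7]
Stage 3 (SUM): sum[0..0]=-1, sum[0..1]=5, sum[0..2]=5, sum[0..3]=-1, sum[0..4]=6 -> [-1, 5, 5, -1, 6]
Stage 4 (CLIP 0 11): clip(-1,0,11)=0, clip(5,0,11)=5, clip(5,0,11)=5, clip(-1,0,11)=0, clip(6,0,11)=6 -> [0, 5, 5, 0, 6]
Stage 5 (DIFF): s[0]=0, 5-0=5, 5-5=0, 0-5=-5, 6-0=6 -> [0, 5, 0, -5, 6]
Stage 6 (SUM): sum[0..0]=0, sum[0..1]=5, sum[0..2]=5, sum[0..3]=0, sum[0..4]=6 -> [0, 5, 5, 0, 6]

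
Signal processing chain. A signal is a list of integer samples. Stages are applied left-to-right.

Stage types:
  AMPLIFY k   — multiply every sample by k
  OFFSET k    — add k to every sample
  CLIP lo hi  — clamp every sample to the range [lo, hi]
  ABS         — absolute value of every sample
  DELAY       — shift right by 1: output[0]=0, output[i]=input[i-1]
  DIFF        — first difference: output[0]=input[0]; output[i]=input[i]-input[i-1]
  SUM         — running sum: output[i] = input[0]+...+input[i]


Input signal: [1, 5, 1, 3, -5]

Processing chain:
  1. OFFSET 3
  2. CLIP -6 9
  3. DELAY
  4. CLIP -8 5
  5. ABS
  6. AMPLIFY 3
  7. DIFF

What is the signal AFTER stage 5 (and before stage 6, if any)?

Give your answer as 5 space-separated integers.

Input: [1, 5, 1, 3, -5]
Stage 1 (OFFSET 3): 1+3=4, 5+3=8, 1+3=4, 3+3=6, -5+3=-2 -> [4, 8, 4, 6, -2]
Stage 2 (CLIP -6 9): clip(4,-6,9)=4, clip(8,-6,9)=8, clip(4,-6,9)=4, clip(6,-6,9)=6, clip(-2,-6,9)=-2 -> [4, 8, 4, 6, -2]
Stage 3 (DELAY): [0, 4, 8, 4, 6] = [0, 4, 8, 4, 6] -> [0, 4, 8, 4, 6]
Stage 4 (CLIP -8 5): clip(0,-8,5)=0, clip(4,-8,5)=4, clip(8,-8,5)=5, clip(4,-8,5)=4, clip(6,-8,5)=5 -> [0, 4, 5, 4, 5]
Stage 5 (ABS): |0|=0, |4|=4, |5|=5, |4|=4, |5|=5 -> [0, 4, 5, 4, 5]

Answer: 0 4 5 4 5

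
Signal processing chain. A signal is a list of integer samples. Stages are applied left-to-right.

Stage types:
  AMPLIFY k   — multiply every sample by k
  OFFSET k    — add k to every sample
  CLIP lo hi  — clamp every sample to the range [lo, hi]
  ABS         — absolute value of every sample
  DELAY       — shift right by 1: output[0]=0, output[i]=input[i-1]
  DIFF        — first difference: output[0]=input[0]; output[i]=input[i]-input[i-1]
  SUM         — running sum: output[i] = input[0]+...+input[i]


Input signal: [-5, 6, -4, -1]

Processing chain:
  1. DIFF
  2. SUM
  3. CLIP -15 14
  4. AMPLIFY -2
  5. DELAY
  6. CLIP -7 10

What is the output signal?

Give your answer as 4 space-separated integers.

Input: [-5, 6, -4, -1]
Stage 1 (DIFF): s[0]=-5, 6--5=11, -4-6=-10, -1--4=3 -> [-5, 11, -10, 3]
Stage 2 (SUM): sum[0..0]=-5, sum[0..1]=6, sum[0..2]=-4, sum[0..3]=-1 -> [-5, 6, -4, -1]
Stage 3 (CLIP -15 14): clip(-5,-15,14)=-5, clip(6,-15,14)=6, clip(-4,-15,14)=-4, clip(-1,-15,14)=-1 -> [-5, 6, -4, -1]
Stage 4 (AMPLIFY -2): -5*-2=10, 6*-2=-12, -4*-2=8, -1*-2=2 -> [10, -12, 8, 2]
Stage 5 (DELAY): [0, 10, -12, 8] = [0, 10, -12, 8] -> [0, 10, -12, 8]
Stage 6 (CLIP -7 10): clip(0,-7,10)=0, clip(10,-7,10)=10, clip(-12,-7,10)=-7, clip(8,-7,10)=8 -> [0, 10, -7, 8]

Answer: 0 10 -7 8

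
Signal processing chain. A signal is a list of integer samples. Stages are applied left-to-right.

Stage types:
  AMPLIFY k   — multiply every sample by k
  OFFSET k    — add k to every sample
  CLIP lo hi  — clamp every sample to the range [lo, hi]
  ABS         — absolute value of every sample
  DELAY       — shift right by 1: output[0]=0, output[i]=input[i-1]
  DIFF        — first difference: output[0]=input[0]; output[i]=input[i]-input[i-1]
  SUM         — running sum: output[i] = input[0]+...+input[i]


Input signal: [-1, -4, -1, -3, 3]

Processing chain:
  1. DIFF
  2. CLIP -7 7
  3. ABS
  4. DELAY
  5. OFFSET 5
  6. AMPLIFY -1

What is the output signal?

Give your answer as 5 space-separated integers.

Input: [-1, -4, -1, -3, 3]
Stage 1 (DIFF): s[0]=-1, -4--1=-3, -1--4=3, -3--1=-2, 3--3=6 -> [-1, -3, 3, -2, 6]
Stage 2 (CLIP -7 7): clip(-1,-7,7)=-1, clip(-3,-7,7)=-3, clip(3,-7,7)=3, clip(-2,-7,7)=-2, clip(6,-7,7)=6 -> [-1, -3, 3, -2, 6]
Stage 3 (ABS): |-1|=1, |-3|=3, |3|=3, |-2|=2, |6|=6 -> [1, 3, 3, 2, 6]
Stage 4 (DELAY): [0, 1, 3, 3, 2] = [0, 1, 3, 3, 2] -> [0, 1, 3, 3, 2]
Stage 5 (OFFSET 5): 0+5=5, 1+5=6, 3+5=8, 3+5=8, 2+5=7 -> [5, 6, 8, 8, 7]
Stage 6 (AMPLIFY -1): 5*-1=-5, 6*-1=-6, 8*-1=-8, 8*-1=-8, 7*-1=-7 -> [-5, -6, -8, -8, -7]

Answer: -5 -6 -8 -8 -7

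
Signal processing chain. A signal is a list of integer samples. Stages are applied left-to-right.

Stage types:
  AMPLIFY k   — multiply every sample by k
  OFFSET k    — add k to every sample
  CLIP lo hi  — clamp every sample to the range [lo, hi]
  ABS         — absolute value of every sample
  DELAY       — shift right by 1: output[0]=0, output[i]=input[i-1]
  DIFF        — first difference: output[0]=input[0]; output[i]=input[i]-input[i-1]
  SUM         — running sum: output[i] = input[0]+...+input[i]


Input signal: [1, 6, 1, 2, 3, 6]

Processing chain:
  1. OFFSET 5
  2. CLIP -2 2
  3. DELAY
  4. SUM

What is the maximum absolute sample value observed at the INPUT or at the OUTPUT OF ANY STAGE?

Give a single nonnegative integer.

Input: [1, 6, 1, 2, 3, 6] (max |s|=6)
Stage 1 (OFFSET 5): 1+5=6, 6+5=11, 1+5=6, 2+5=7, 3+5=8, 6+5=11 -> [6, 11, 6, 7, 8, 11] (max |s|=11)
Stage 2 (CLIP -2 2): clip(6,-2,2)=2, clip(11,-2,2)=2, clip(6,-2,2)=2, clip(7,-2,2)=2, clip(8,-2,2)=2, clip(11,-2,2)=2 -> [2, 2, 2, 2, 2, 2] (max |s|=2)
Stage 3 (DELAY): [0, 2, 2, 2, 2, 2] = [0, 2, 2, 2, 2, 2] -> [0, 2, 2, 2, 2, 2] (max |s|=2)
Stage 4 (SUM): sum[0..0]=0, sum[0..1]=2, sum[0..2]=4, sum[0..3]=6, sum[0..4]=8, sum[0..5]=10 -> [0, 2, 4, 6, 8, 10] (max |s|=10)
Overall max amplitude: 11

Answer: 11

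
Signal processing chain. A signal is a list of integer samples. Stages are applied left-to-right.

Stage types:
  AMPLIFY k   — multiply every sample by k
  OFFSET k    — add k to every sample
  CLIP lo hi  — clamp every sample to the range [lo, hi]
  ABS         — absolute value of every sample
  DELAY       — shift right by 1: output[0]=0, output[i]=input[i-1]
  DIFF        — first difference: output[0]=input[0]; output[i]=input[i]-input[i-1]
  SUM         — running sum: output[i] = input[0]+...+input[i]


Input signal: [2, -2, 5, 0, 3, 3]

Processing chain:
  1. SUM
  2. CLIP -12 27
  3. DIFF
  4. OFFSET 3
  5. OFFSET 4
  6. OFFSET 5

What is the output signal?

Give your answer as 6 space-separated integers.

Answer: 14 10 17 12 15 15

Derivation:
Input: [2, -2, 5, 0, 3, 3]
Stage 1 (SUM): sum[0..0]=2, sum[0..1]=0, sum[0..2]=5, sum[0..3]=5, sum[0..4]=8, sum[0..5]=11 -> [2, 0, 5, 5, 8, 11]
Stage 2 (CLIP -12 27): clip(2,-12,27)=2, clip(0,-12,27)=0, clip(5,-12,27)=5, clip(5,-12,27)=5, clip(8,-12,27)=8, clip(11,-12,27)=11 -> [2, 0, 5, 5, 8, 11]
Stage 3 (DIFF): s[0]=2, 0-2=-2, 5-0=5, 5-5=0, 8-5=3, 11-8=3 -> [2, -2, 5, 0, 3, 3]
Stage 4 (OFFSET 3): 2+3=5, -2+3=1, 5+3=8, 0+3=3, 3+3=6, 3+3=6 -> [5, 1, 8, 3, 6, 6]
Stage 5 (OFFSET 4): 5+4=9, 1+4=5, 8+4=12, 3+4=7, 6+4=10, 6+4=10 -> [9, 5, 12, 7, 10, 10]
Stage 6 (OFFSET 5): 9+5=14, 5+5=10, 12+5=17, 7+5=12, 10+5=15, 10+5=15 -> [14, 10, 17, 12, 15, 15]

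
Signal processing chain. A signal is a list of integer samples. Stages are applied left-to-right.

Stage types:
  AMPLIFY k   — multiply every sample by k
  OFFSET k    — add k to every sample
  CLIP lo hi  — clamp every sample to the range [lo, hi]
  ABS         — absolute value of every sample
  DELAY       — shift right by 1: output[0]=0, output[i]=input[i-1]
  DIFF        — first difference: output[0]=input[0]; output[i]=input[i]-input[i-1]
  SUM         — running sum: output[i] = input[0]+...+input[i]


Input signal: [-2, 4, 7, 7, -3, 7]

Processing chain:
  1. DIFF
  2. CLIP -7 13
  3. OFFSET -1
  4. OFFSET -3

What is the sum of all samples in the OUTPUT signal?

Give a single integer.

Answer: -14

Derivation:
Input: [-2, 4, 7, 7, -3, 7]
Stage 1 (DIFF): s[0]=-2, 4--2=6, 7-4=3, 7-7=0, -3-7=-10, 7--3=10 -> [-2, 6, 3, 0, -10, 10]
Stage 2 (CLIP -7 13): clip(-2,-7,13)=-2, clip(6,-7,13)=6, clip(3,-7,13)=3, clip(0,-7,13)=0, clip(-10,-7,13)=-7, clip(10,-7,13)=10 -> [-2, 6, 3, 0, -7, 10]
Stage 3 (OFFSET -1): -2+-1=-3, 6+-1=5, 3+-1=2, 0+-1=-1, -7+-1=-8, 10+-1=9 -> [-3, 5, 2, -1, -8, 9]
Stage 4 (OFFSET -3): -3+-3=-6, 5+-3=2, 2+-3=-1, -1+-3=-4, -8+-3=-11, 9+-3=6 -> [-6, 2, -1, -4, -11, 6]
Output sum: -14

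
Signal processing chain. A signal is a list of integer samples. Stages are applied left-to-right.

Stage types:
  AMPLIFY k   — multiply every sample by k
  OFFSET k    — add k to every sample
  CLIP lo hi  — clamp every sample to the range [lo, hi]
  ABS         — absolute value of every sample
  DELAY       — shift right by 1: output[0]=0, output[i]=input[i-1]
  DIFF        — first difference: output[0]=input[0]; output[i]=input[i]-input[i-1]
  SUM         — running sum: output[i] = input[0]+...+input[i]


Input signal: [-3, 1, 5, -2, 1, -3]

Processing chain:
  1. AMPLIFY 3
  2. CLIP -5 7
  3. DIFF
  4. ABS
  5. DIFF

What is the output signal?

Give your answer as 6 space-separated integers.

Answer: 5 3 -4 8 -4 0

Derivation:
Input: [-3, 1, 5, -2, 1, -3]
Stage 1 (AMPLIFY 3): -3*3=-9, 1*3=3, 5*3=15, -2*3=-6, 1*3=3, -3*3=-9 -> [-9, 3, 15, -6, 3, -9]
Stage 2 (CLIP -5 7): clip(-9,-5,7)=-5, clip(3,-5,7)=3, clip(15,-5,7)=7, clip(-6,-5,7)=-5, clip(3,-5,7)=3, clip(-9,-5,7)=-5 -> [-5, 3, 7, -5, 3, -5]
Stage 3 (DIFF): s[0]=-5, 3--5=8, 7-3=4, -5-7=-12, 3--5=8, -5-3=-8 -> [-5, 8, 4, -12, 8, -8]
Stage 4 (ABS): |-5|=5, |8|=8, |4|=4, |-12|=12, |8|=8, |-8|=8 -> [5, 8, 4, 12, 8, 8]
Stage 5 (DIFF): s[0]=5, 8-5=3, 4-8=-4, 12-4=8, 8-12=-4, 8-8=0 -> [5, 3, -4, 8, -4, 0]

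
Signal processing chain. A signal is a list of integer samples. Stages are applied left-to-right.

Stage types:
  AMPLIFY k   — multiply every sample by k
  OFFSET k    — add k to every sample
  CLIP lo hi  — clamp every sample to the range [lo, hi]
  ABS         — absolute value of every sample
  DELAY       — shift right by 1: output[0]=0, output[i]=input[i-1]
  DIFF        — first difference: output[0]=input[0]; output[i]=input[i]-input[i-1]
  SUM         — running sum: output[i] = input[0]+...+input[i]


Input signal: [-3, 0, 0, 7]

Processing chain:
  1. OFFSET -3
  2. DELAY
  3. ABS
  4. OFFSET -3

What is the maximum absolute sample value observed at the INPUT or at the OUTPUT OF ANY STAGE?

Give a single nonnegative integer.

Answer: 7

Derivation:
Input: [-3, 0, 0, 7] (max |s|=7)
Stage 1 (OFFSET -3): -3+-3=-6, 0+-3=-3, 0+-3=-3, 7+-3=4 -> [-6, -3, -3, 4] (max |s|=6)
Stage 2 (DELAY): [0, -6, -3, -3] = [0, -6, -3, -3] -> [0, -6, -3, -3] (max |s|=6)
Stage 3 (ABS): |0|=0, |-6|=6, |-3|=3, |-3|=3 -> [0, 6, 3, 3] (max |s|=6)
Stage 4 (OFFSET -3): 0+-3=-3, 6+-3=3, 3+-3=0, 3+-3=0 -> [-3, 3, 0, 0] (max |s|=3)
Overall max amplitude: 7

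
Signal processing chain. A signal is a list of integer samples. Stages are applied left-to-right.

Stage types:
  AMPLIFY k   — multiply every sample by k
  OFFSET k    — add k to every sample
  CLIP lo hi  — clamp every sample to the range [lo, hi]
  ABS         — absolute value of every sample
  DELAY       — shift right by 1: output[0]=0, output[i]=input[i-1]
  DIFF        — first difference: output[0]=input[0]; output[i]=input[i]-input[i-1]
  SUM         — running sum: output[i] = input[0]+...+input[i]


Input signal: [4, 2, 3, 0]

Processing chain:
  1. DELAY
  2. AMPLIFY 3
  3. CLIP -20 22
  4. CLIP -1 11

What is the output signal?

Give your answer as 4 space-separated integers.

Input: [4, 2, 3, 0]
Stage 1 (DELAY): [0, 4, 2, 3] = [0, 4, 2, 3] -> [0, 4, 2, 3]
Stage 2 (AMPLIFY 3): 0*3=0, 4*3=12, 2*3=6, 3*3=9 -> [0, 12, 6, 9]
Stage 3 (CLIP -20 22): clip(0,-20,22)=0, clip(12,-20,22)=12, clip(6,-20,22)=6, clip(9,-20,22)=9 -> [0, 12, 6, 9]
Stage 4 (CLIP -1 11): clip(0,-1,11)=0, clip(12,-1,11)=11, clip(6,-1,11)=6, clip(9,-1,11)=9 -> [0, 11, 6, 9]

Answer: 0 11 6 9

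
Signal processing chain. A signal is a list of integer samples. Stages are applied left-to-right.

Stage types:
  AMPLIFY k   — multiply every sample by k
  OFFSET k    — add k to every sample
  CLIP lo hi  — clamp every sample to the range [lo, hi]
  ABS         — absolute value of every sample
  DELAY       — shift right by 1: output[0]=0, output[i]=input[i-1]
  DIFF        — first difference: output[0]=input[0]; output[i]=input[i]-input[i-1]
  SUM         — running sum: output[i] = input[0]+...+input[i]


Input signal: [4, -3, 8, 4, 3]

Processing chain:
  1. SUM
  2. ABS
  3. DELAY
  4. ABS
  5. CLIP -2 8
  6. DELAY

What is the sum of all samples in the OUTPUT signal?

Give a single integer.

Input: [4, -3, 8, 4, 3]
Stage 1 (SUM): sum[0..0]=4, sum[0..1]=1, sum[0..2]=9, sum[0..3]=13, sum[0..4]=16 -> [4, 1, 9, 13, 16]
Stage 2 (ABS): |4|=4, |1|=1, |9|=9, |13|=13, |16|=16 -> [4, 1, 9, 13, 16]
Stage 3 (DELAY): [0, 4, 1, 9, 13] = [0, 4, 1, 9, 13] -> [0, 4, 1, 9, 13]
Stage 4 (ABS): |0|=0, |4|=4, |1|=1, |9|=9, |13|=13 -> [0, 4, 1, 9, 13]
Stage 5 (CLIP -2 8): clip(0,-2,8)=0, clip(4,-2,8)=4, clip(1,-2,8)=1, clip(9,-2,8)=8, clip(13,-2,8)=8 -> [0, 4, 1, 8, 8]
Stage 6 (DELAY): [0, 0, 4, 1, 8] = [0, 0, 4, 1, 8] -> [0, 0, 4, 1, 8]
Output sum: 13

Answer: 13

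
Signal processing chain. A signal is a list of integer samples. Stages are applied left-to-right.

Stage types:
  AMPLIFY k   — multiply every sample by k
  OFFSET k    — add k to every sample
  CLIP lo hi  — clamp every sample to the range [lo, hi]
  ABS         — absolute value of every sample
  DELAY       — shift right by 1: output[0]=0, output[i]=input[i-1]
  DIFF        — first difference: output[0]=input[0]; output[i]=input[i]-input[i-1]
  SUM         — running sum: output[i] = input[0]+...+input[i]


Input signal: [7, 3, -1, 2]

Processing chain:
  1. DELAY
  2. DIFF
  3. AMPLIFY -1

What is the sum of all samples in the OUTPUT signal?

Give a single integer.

Answer: 1

Derivation:
Input: [7, 3, -1, 2]
Stage 1 (DELAY): [0, 7, 3, -1] = [0, 7, 3, -1] -> [0, 7, 3, -1]
Stage 2 (DIFF): s[0]=0, 7-0=7, 3-7=-4, -1-3=-4 -> [0, 7, -4, -4]
Stage 3 (AMPLIFY -1): 0*-1=0, 7*-1=-7, -4*-1=4, -4*-1=4 -> [0, -7, 4, 4]
Output sum: 1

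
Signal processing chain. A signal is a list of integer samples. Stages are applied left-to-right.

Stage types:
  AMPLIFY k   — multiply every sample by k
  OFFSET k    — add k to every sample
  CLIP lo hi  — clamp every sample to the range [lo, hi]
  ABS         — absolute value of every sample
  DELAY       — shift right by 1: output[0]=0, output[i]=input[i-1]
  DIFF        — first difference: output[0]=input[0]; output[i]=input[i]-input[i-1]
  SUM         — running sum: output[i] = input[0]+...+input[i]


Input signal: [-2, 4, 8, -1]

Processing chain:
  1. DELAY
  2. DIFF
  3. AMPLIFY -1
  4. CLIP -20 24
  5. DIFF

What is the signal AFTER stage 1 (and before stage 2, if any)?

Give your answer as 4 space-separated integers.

Answer: 0 -2 4 8

Derivation:
Input: [-2, 4, 8, -1]
Stage 1 (DELAY): [0, -2, 4, 8] = [0, -2, 4, 8] -> [0, -2, 4, 8]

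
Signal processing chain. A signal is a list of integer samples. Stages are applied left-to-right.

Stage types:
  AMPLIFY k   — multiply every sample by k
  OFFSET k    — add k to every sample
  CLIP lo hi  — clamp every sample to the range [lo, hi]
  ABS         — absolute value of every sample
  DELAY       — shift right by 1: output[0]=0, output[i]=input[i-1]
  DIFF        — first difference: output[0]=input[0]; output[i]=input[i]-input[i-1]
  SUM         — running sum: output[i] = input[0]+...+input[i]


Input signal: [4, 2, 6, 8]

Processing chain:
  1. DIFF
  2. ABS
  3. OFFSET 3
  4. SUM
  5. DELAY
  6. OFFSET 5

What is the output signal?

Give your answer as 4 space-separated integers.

Answer: 5 12 17 24

Derivation:
Input: [4, 2, 6, 8]
Stage 1 (DIFF): s[0]=4, 2-4=-2, 6-2=4, 8-6=2 -> [4, -2, 4, 2]
Stage 2 (ABS): |4|=4, |-2|=2, |4|=4, |2|=2 -> [4, 2, 4, 2]
Stage 3 (OFFSET 3): 4+3=7, 2+3=5, 4+3=7, 2+3=5 -> [7, 5, 7, 5]
Stage 4 (SUM): sum[0..0]=7, sum[0..1]=12, sum[0..2]=19, sum[0..3]=24 -> [7, 12, 19, 24]
Stage 5 (DELAY): [0, 7, 12, 19] = [0, 7, 12, 19] -> [0, 7, 12, 19]
Stage 6 (OFFSET 5): 0+5=5, 7+5=12, 12+5=17, 19+5=24 -> [5, 12, 17, 24]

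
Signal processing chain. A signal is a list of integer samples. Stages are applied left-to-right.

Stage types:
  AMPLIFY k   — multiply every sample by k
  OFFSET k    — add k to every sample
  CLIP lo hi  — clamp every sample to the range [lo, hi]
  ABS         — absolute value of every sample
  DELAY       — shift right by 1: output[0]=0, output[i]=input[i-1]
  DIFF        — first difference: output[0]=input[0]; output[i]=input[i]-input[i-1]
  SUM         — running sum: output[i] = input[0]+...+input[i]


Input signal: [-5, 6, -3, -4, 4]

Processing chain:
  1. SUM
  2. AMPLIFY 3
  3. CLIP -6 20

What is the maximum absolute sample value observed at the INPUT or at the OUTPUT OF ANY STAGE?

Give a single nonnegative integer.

Input: [-5, 6, -3, -4, 4] (max |s|=6)
Stage 1 (SUM): sum[0..0]=-5, sum[0..1]=1, sum[0..2]=-2, sum[0..3]=-6, sum[0..4]=-2 -> [-5, 1, -2, -6, -2] (max |s|=6)
Stage 2 (AMPLIFY 3): -5*3=-15, 1*3=3, -2*3=-6, -6*3=-18, -2*3=-6 -> [-15, 3, -6, -18, -6] (max |s|=18)
Stage 3 (CLIP -6 20): clip(-15,-6,20)=-6, clip(3,-6,20)=3, clip(-6,-6,20)=-6, clip(-18,-6,20)=-6, clip(-6,-6,20)=-6 -> [-6, 3, -6, -6, -6] (max |s|=6)
Overall max amplitude: 18

Answer: 18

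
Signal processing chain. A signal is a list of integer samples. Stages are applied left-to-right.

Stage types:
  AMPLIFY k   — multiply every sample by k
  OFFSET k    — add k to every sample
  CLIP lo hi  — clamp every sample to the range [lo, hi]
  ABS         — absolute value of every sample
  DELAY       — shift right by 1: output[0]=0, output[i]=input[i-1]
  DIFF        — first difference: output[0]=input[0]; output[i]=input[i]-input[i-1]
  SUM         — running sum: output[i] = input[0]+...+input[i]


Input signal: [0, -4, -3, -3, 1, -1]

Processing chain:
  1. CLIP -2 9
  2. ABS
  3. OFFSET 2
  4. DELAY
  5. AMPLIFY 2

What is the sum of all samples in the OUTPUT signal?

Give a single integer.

Answer: 34

Derivation:
Input: [0, -4, -3, -3, 1, -1]
Stage 1 (CLIP -2 9): clip(0,-2,9)=0, clip(-4,-2,9)=-2, clip(-3,-2,9)=-2, clip(-3,-2,9)=-2, clip(1,-2,9)=1, clip(-1,-2,9)=-1 -> [0, -2, -2, -2, 1, -1]
Stage 2 (ABS): |0|=0, |-2|=2, |-2|=2, |-2|=2, |1|=1, |-1|=1 -> [0, 2, 2, 2, 1, 1]
Stage 3 (OFFSET 2): 0+2=2, 2+2=4, 2+2=4, 2+2=4, 1+2=3, 1+2=3 -> [2, 4, 4, 4, 3, 3]
Stage 4 (DELAY): [0, 2, 4, 4, 4, 3] = [0, 2, 4, 4, 4, 3] -> [0, 2, 4, 4, 4, 3]
Stage 5 (AMPLIFY 2): 0*2=0, 2*2=4, 4*2=8, 4*2=8, 4*2=8, 3*2=6 -> [0, 4, 8, 8, 8, 6]
Output sum: 34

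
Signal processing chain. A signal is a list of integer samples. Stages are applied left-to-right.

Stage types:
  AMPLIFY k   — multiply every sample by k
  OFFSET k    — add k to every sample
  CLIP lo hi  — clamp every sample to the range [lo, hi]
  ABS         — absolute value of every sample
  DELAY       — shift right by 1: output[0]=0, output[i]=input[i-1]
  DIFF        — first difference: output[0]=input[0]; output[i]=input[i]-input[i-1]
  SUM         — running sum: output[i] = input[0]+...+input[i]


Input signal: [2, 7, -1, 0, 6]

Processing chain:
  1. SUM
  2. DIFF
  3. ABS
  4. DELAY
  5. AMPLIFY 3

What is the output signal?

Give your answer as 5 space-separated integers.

Answer: 0 6 21 3 0

Derivation:
Input: [2, 7, -1, 0, 6]
Stage 1 (SUM): sum[0..0]=2, sum[0..1]=9, sum[0..2]=8, sum[0..3]=8, sum[0..4]=14 -> [2, 9, 8, 8, 14]
Stage 2 (DIFF): s[0]=2, 9-2=7, 8-9=-1, 8-8=0, 14-8=6 -> [2, 7, -1, 0, 6]
Stage 3 (ABS): |2|=2, |7|=7, |-1|=1, |0|=0, |6|=6 -> [2, 7, 1, 0, 6]
Stage 4 (DELAY): [0, 2, 7, 1, 0] = [0, 2, 7, 1, 0] -> [0, 2, 7, 1, 0]
Stage 5 (AMPLIFY 3): 0*3=0, 2*3=6, 7*3=21, 1*3=3, 0*3=0 -> [0, 6, 21, 3, 0]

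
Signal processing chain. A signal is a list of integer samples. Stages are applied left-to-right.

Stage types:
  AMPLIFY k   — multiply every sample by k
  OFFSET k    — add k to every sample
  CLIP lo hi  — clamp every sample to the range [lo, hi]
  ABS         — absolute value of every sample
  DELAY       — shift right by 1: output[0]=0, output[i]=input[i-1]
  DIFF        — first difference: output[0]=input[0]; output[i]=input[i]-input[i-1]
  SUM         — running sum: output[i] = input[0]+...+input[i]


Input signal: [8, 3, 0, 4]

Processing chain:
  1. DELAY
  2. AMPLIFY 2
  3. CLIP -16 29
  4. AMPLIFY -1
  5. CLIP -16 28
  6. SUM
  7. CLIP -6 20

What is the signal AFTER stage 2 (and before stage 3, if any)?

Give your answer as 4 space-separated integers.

Answer: 0 16 6 0

Derivation:
Input: [8, 3, 0, 4]
Stage 1 (DELAY): [0, 8, 3, 0] = [0, 8, 3, 0] -> [0, 8, 3, 0]
Stage 2 (AMPLIFY 2): 0*2=0, 8*2=16, 3*2=6, 0*2=0 -> [0, 16, 6, 0]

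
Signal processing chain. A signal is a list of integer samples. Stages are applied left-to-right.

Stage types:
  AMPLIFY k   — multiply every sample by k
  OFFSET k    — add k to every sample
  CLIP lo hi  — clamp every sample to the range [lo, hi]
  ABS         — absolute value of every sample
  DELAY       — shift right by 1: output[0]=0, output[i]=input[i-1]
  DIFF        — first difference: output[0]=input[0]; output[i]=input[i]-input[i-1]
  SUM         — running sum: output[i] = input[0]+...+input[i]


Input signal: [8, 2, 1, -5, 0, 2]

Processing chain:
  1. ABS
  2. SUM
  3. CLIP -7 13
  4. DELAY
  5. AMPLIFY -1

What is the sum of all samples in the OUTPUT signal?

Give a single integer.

Input: [8, 2, 1, -5, 0, 2]
Stage 1 (ABS): |8|=8, |2|=2, |1|=1, |-5|=5, |0|=0, |2|=2 -> [8, 2, 1, 5, 0, 2]
Stage 2 (SUM): sum[0..0]=8, sum[0..1]=10, sum[0..2]=11, sum[0..3]=16, sum[0..4]=16, sum[0..5]=18 -> [8, 10, 11, 16, 16, 18]
Stage 3 (CLIP -7 13): clip(8,-7,13)=8, clip(10,-7,13)=10, clip(11,-7,13)=11, clip(16,-7,13)=13, clip(16,-7,13)=13, clip(18,-7,13)=13 -> [8, 10, 11, 13, 13, 13]
Stage 4 (DELAY): [0, 8, 10, 11, 13, 13] = [0, 8, 10, 11, 13, 13] -> [0, 8, 10, 11, 13, 13]
Stage 5 (AMPLIFY -1): 0*-1=0, 8*-1=-8, 10*-1=-10, 11*-1=-11, 13*-1=-13, 13*-1=-13 -> [0, -8, -10, -11, -13, -13]
Output sum: -55

Answer: -55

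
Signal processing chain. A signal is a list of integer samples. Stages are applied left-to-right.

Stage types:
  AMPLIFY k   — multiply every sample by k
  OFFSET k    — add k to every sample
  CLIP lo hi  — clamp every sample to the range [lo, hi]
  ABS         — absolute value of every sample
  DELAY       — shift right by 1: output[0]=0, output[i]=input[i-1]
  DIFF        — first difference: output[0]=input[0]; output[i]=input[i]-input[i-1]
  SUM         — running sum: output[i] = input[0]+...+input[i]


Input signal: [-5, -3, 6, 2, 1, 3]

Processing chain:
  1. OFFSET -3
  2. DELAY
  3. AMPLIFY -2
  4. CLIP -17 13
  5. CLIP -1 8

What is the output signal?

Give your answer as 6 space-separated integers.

Answer: 0 8 8 -1 2 4

Derivation:
Input: [-5, -3, 6, 2, 1, 3]
Stage 1 (OFFSET -3): -5+-3=-8, -3+-3=-6, 6+-3=3, 2+-3=-1, 1+-3=-2, 3+-3=0 -> [-8, -6, 3, -1, -2, 0]
Stage 2 (DELAY): [0, -8, -6, 3, -1, -2] = [0, -8, -6, 3, -1, -2] -> [0, -8, -6, 3, -1, -2]
Stage 3 (AMPLIFY -2): 0*-2=0, -8*-2=16, -6*-2=12, 3*-2=-6, -1*-2=2, -2*-2=4 -> [0, 16, 12, -6, 2, 4]
Stage 4 (CLIP -17 13): clip(0,-17,13)=0, clip(16,-17,13)=13, clip(12,-17,13)=12, clip(-6,-17,13)=-6, clip(2,-17,13)=2, clip(4,-17,13)=4 -> [0, 13, 12, -6, 2, 4]
Stage 5 (CLIP -1 8): clip(0,-1,8)=0, clip(13,-1,8)=8, clip(12,-1,8)=8, clip(-6,-1,8)=-1, clip(2,-1,8)=2, clip(4,-1,8)=4 -> [0, 8, 8, -1, 2, 4]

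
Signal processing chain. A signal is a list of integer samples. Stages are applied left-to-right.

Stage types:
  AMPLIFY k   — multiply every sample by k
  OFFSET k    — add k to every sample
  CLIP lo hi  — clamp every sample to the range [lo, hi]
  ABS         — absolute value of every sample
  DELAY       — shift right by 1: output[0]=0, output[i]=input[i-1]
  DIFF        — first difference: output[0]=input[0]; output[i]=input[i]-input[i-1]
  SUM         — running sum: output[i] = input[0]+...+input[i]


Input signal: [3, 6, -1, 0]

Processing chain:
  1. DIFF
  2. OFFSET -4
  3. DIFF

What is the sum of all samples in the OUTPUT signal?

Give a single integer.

Input: [3, 6, -1, 0]
Stage 1 (DIFF): s[0]=3, 6-3=3, -1-6=-7, 0--1=1 -> [3, 3, -7, 1]
Stage 2 (OFFSET -4): 3+-4=-1, 3+-4=-1, -7+-4=-11, 1+-4=-3 -> [-1, -1, -11, -3]
Stage 3 (DIFF): s[0]=-1, -1--1=0, -11--1=-10, -3--11=8 -> [-1, 0, -10, 8]
Output sum: -3

Answer: -3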